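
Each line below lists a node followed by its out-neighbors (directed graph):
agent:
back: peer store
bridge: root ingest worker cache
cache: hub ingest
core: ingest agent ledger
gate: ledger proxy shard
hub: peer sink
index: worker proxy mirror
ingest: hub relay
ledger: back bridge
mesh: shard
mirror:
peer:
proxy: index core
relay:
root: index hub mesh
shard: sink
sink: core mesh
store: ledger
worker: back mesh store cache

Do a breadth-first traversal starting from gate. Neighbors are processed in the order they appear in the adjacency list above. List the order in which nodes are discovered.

Visit gate; enqueue ledger, proxy, shard → queue [ledger, proxy, shard]
Visit ledger; enqueue back, bridge → queue [proxy, shard, back, bridge]
Visit proxy; enqueue index, core → queue [shard, back, bridge, index, core]
Visit shard; enqueue sink → queue [back, bridge, index, core, sink]
Visit back; enqueue peer, store → queue [bridge, index, core, sink, peer, store]
Visit bridge; enqueue root, ingest, worker, cache → queue [index, core, sink, peer, store, root, ingest, worker, cache]
Visit index; enqueue mirror → queue [core, sink, peer, store, root, ingest, worker, cache, mirror]
Visit core; enqueue agent → queue [sink, peer, store, root, ingest, worker, cache, mirror, agent]
Visit sink; enqueue mesh → queue [peer, store, root, ingest, worker, cache, mirror, agent, mesh]
Visit peer → queue [store, root, ingest, worker, cache, mirror, agent, mesh]
Visit store → queue [root, ingest, worker, cache, mirror, agent, mesh]
Visit root; enqueue hub → queue [ingest, worker, cache, mirror, agent, mesh, hub]
Visit ingest; enqueue relay → queue [worker, cache, mirror, agent, mesh, hub, relay]
Visit worker → queue [cache, mirror, agent, mesh, hub, relay]
Visit cache → queue [mirror, agent, mesh, hub, relay]
Visit mirror → queue [agent, mesh, hub, relay]
Visit agent → queue [mesh, hub, relay]
Visit mesh → queue [hub, relay]
Visit hub → queue [relay]
Visit relay → queue []

gate, ledger, proxy, shard, back, bridge, index, core, sink, peer, store, root, ingest, worker, cache, mirror, agent, mesh, hub, relay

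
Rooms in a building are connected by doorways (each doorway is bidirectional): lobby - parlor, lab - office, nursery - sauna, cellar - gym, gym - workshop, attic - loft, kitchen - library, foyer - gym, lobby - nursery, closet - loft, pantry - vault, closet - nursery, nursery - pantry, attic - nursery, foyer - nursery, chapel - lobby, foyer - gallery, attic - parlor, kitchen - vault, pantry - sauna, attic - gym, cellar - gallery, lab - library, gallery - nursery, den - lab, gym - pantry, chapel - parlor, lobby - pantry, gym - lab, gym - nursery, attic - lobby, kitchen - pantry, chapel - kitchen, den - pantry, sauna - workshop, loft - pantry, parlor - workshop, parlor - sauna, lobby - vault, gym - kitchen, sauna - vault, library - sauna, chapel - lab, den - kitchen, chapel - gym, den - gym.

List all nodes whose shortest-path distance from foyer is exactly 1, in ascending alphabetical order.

Level 0: foyer
Level 1: gallery, gym, nursery
Level 2: attic, cellar, chapel, closet, den, kitchen, lab, lobby, pantry, sauna, workshop
Level 3: library, loft, office, parlor, vault

gallery, gym, nursery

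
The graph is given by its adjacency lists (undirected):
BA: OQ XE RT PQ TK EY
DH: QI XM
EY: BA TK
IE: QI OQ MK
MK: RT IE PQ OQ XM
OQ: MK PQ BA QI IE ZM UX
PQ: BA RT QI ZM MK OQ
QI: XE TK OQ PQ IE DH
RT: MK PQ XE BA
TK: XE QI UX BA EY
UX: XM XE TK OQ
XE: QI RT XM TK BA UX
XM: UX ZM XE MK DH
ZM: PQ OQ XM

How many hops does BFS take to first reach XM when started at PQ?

2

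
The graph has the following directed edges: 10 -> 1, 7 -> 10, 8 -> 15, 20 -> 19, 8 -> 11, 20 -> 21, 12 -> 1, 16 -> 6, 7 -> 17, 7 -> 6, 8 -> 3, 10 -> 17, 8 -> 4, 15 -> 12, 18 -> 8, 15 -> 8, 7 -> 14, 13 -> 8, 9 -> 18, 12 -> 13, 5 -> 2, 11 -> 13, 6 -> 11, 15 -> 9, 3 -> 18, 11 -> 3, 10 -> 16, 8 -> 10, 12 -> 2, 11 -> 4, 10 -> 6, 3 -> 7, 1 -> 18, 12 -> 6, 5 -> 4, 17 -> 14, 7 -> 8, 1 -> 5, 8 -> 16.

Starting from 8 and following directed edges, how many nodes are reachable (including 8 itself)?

BFS from 8 visits: 8, 16, 15, 11, 10, 4, 3, 6, 12, 9, 13, 17, 1, 18, 7, 2, 14, 5
Reachable nodes: 18 of 21 total.

18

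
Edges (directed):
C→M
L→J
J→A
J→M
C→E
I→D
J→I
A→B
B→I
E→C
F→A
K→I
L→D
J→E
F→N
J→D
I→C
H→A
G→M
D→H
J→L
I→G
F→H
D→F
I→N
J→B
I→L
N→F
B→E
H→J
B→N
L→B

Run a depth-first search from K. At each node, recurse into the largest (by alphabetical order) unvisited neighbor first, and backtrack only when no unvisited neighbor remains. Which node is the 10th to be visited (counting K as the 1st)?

B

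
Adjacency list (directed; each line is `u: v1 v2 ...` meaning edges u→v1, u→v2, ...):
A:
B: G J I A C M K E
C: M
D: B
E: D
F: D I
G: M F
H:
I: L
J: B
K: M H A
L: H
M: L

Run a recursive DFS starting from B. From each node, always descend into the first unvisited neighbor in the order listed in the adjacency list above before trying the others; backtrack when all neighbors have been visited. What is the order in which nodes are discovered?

B, G, M, L, H, F, D, I, J, A, C, K, E

Visit B
B → G
G → M
M → L
L → H
G → F
F → D
F → I
B → J
B → A
B → C
B → K
B → E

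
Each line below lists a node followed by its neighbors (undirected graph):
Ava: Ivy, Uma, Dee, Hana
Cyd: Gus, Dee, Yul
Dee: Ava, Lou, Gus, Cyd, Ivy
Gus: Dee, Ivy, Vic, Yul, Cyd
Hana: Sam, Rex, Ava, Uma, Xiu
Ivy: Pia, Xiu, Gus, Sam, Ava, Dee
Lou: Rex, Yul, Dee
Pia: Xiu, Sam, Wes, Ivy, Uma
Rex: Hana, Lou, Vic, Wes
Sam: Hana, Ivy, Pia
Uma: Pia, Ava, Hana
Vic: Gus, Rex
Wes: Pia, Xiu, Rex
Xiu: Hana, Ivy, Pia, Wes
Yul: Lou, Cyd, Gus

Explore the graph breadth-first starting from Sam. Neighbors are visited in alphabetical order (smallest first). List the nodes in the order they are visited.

Sam → Hana → Ivy → Pia → Ava → Rex → Uma → Xiu → Dee → Gus → Wes → Lou → Vic → Cyd → Yul

Visit Sam; enqueue Hana, Ivy, Pia → queue [Hana, Ivy, Pia]
Visit Hana; enqueue Ava, Rex, Uma, Xiu → queue [Ivy, Pia, Ava, Rex, Uma, Xiu]
Visit Ivy; enqueue Dee, Gus → queue [Pia, Ava, Rex, Uma, Xiu, Dee, Gus]
Visit Pia; enqueue Wes → queue [Ava, Rex, Uma, Xiu, Dee, Gus, Wes]
Visit Ava → queue [Rex, Uma, Xiu, Dee, Gus, Wes]
Visit Rex; enqueue Lou, Vic → queue [Uma, Xiu, Dee, Gus, Wes, Lou, Vic]
Visit Uma → queue [Xiu, Dee, Gus, Wes, Lou, Vic]
Visit Xiu → queue [Dee, Gus, Wes, Lou, Vic]
Visit Dee; enqueue Cyd → queue [Gus, Wes, Lou, Vic, Cyd]
Visit Gus; enqueue Yul → queue [Wes, Lou, Vic, Cyd, Yul]
Visit Wes → queue [Lou, Vic, Cyd, Yul]
Visit Lou → queue [Vic, Cyd, Yul]
Visit Vic → queue [Cyd, Yul]
Visit Cyd → queue [Yul]
Visit Yul → queue []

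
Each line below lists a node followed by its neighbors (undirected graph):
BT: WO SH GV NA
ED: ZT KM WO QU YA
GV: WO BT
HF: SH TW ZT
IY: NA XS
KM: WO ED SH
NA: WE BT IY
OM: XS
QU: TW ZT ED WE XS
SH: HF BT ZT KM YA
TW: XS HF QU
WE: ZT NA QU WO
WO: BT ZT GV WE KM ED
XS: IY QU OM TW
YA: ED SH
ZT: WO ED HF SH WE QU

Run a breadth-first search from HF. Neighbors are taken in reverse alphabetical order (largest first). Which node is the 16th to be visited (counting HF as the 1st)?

IY

Visit HF; enqueue ZT, TW, SH → queue [ZT, TW, SH]
Visit ZT; enqueue WO, WE, QU, ED → queue [TW, SH, WO, WE, QU, ED]
Visit TW; enqueue XS → queue [SH, WO, WE, QU, ED, XS]
Visit SH; enqueue YA, KM, BT → queue [WO, WE, QU, ED, XS, YA, KM, BT]
Visit WO; enqueue GV → queue [WE, QU, ED, XS, YA, KM, BT, GV]
Visit WE; enqueue NA → queue [QU, ED, XS, YA, KM, BT, GV, NA]
Visit QU → queue [ED, XS, YA, KM, BT, GV, NA]
Visit ED → queue [XS, YA, KM, BT, GV, NA]
Visit XS; enqueue OM, IY → queue [YA, KM, BT, GV, NA, OM, IY]
Visit YA → queue [KM, BT, GV, NA, OM, IY]
Visit KM → queue [BT, GV, NA, OM, IY]
Visit BT → queue [GV, NA, OM, IY]
Visit GV → queue [NA, OM, IY]
Visit NA → queue [OM, IY]
Visit OM → queue [IY]
Visit IY → queue []

Visit order: HF, ZT, TW, SH, WO, WE, QU, ED, XS, YA, KM, BT, GV, NA, OM, IY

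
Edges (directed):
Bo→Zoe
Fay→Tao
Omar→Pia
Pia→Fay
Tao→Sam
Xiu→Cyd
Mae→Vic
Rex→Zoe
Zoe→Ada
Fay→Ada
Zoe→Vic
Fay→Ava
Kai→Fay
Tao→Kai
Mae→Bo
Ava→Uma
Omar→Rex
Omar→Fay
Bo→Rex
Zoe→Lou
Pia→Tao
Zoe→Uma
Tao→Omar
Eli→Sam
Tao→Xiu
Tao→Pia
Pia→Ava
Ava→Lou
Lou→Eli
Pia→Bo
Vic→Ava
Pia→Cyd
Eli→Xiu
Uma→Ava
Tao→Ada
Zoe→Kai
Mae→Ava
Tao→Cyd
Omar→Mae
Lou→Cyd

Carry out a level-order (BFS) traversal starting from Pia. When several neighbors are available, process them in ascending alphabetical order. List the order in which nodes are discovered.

Visit Pia; enqueue Ava, Bo, Cyd, Fay, Tao → queue [Ava, Bo, Cyd, Fay, Tao]
Visit Ava; enqueue Lou, Uma → queue [Bo, Cyd, Fay, Tao, Lou, Uma]
Visit Bo; enqueue Rex, Zoe → queue [Cyd, Fay, Tao, Lou, Uma, Rex, Zoe]
Visit Cyd → queue [Fay, Tao, Lou, Uma, Rex, Zoe]
Visit Fay; enqueue Ada → queue [Tao, Lou, Uma, Rex, Zoe, Ada]
Visit Tao; enqueue Kai, Omar, Sam, Xiu → queue [Lou, Uma, Rex, Zoe, Ada, Kai, Omar, Sam, Xiu]
Visit Lou; enqueue Eli → queue [Uma, Rex, Zoe, Ada, Kai, Omar, Sam, Xiu, Eli]
Visit Uma → queue [Rex, Zoe, Ada, Kai, Omar, Sam, Xiu, Eli]
Visit Rex → queue [Zoe, Ada, Kai, Omar, Sam, Xiu, Eli]
Visit Zoe; enqueue Vic → queue [Ada, Kai, Omar, Sam, Xiu, Eli, Vic]
Visit Ada → queue [Kai, Omar, Sam, Xiu, Eli, Vic]
Visit Kai → queue [Omar, Sam, Xiu, Eli, Vic]
Visit Omar; enqueue Mae → queue [Sam, Xiu, Eli, Vic, Mae]
Visit Sam → queue [Xiu, Eli, Vic, Mae]
Visit Xiu → queue [Eli, Vic, Mae]
Visit Eli → queue [Vic, Mae]
Visit Vic → queue [Mae]
Visit Mae → queue []

Pia, Ava, Bo, Cyd, Fay, Tao, Lou, Uma, Rex, Zoe, Ada, Kai, Omar, Sam, Xiu, Eli, Vic, Mae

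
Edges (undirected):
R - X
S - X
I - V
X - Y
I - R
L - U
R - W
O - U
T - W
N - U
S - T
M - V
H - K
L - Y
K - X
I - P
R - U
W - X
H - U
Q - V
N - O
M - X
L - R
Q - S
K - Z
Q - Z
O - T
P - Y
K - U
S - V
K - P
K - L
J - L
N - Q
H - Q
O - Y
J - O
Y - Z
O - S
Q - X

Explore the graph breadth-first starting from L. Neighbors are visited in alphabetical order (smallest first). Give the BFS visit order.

L -> J -> K -> R -> U -> Y -> O -> H -> P -> X -> Z -> I -> W -> N -> S -> T -> Q -> M -> V

Visit L; enqueue J, K, R, U, Y → queue [J, K, R, U, Y]
Visit J; enqueue O → queue [K, R, U, Y, O]
Visit K; enqueue H, P, X, Z → queue [R, U, Y, O, H, P, X, Z]
Visit R; enqueue I, W → queue [U, Y, O, H, P, X, Z, I, W]
Visit U; enqueue N → queue [Y, O, H, P, X, Z, I, W, N]
Visit Y → queue [O, H, P, X, Z, I, W, N]
Visit O; enqueue S, T → queue [H, P, X, Z, I, W, N, S, T]
Visit H; enqueue Q → queue [P, X, Z, I, W, N, S, T, Q]
Visit P → queue [X, Z, I, W, N, S, T, Q]
Visit X; enqueue M → queue [Z, I, W, N, S, T, Q, M]
Visit Z → queue [I, W, N, S, T, Q, M]
Visit I; enqueue V → queue [W, N, S, T, Q, M, V]
Visit W → queue [N, S, T, Q, M, V]
Visit N → queue [S, T, Q, M, V]
Visit S → queue [T, Q, M, V]
Visit T → queue [Q, M, V]
Visit Q → queue [M, V]
Visit M → queue [V]
Visit V → queue []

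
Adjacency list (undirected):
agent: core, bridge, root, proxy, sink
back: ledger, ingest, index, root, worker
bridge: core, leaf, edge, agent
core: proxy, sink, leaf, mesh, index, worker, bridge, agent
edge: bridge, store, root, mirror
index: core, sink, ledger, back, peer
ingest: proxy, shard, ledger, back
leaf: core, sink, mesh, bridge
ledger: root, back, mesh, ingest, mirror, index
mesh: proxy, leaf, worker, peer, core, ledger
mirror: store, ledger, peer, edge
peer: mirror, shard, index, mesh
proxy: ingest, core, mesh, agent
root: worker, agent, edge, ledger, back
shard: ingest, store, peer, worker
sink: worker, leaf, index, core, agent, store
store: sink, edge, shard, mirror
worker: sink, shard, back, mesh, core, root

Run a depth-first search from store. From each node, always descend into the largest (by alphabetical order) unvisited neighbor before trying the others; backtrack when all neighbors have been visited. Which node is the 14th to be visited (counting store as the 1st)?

ingest

Visit store
store → sink
sink → worker
worker → shard
shard → peer
peer → mirror
mirror → ledger
ledger → root
root → edge
edge → bridge
bridge → leaf
leaf → mesh
mesh → proxy
proxy → ingest
ingest → back
back → index
index → core
core → agent

Visit order: store, sink, worker, shard, peer, mirror, ledger, root, edge, bridge, leaf, mesh, proxy, ingest, back, index, core, agent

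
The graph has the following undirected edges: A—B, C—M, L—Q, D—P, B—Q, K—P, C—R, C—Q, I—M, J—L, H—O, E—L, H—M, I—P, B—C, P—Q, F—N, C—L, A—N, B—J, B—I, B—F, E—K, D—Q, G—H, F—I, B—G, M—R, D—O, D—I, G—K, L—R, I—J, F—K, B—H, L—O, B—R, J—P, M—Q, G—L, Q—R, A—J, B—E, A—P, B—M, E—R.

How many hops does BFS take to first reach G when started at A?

Level 0: A
Level 1: B, J, N, P
Level 2: C, D, E, F, G, H, I, K, L, M, Q, R
Level 3: O
G first appears at level 2.

2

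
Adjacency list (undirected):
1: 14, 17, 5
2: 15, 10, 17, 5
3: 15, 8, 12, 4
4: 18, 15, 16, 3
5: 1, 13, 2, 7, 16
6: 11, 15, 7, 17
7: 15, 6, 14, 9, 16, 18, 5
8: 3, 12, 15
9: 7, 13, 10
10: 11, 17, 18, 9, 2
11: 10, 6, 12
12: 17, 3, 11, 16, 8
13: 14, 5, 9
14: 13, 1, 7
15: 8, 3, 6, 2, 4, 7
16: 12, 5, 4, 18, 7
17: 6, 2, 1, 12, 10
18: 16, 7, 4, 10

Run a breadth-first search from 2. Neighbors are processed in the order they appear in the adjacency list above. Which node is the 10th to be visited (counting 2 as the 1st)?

7

Visit 2; enqueue 15, 10, 17, 5 → queue [15, 10, 17, 5]
Visit 15; enqueue 8, 3, 6, 4, 7 → queue [10, 17, 5, 8, 3, 6, 4, 7]
Visit 10; enqueue 11, 18, 9 → queue [17, 5, 8, 3, 6, 4, 7, 11, 18, 9]
Visit 17; enqueue 1, 12 → queue [5, 8, 3, 6, 4, 7, 11, 18, 9, 1, 12]
Visit 5; enqueue 13, 16 → queue [8, 3, 6, 4, 7, 11, 18, 9, 1, 12, 13, 16]
Visit 8 → queue [3, 6, 4, 7, 11, 18, 9, 1, 12, 13, 16]
Visit 3 → queue [6, 4, 7, 11, 18, 9, 1, 12, 13, 16]
Visit 6 → queue [4, 7, 11, 18, 9, 1, 12, 13, 16]
Visit 4 → queue [7, 11, 18, 9, 1, 12, 13, 16]
Visit 7; enqueue 14 → queue [11, 18, 9, 1, 12, 13, 16, 14]
Visit 11 → queue [18, 9, 1, 12, 13, 16, 14]
Visit 18 → queue [9, 1, 12, 13, 16, 14]
Visit 9 → queue [1, 12, 13, 16, 14]
Visit 1 → queue [12, 13, 16, 14]
Visit 12 → queue [13, 16, 14]
Visit 13 → queue [16, 14]
Visit 16 → queue [14]
Visit 14 → queue []

Visit order: 2, 15, 10, 17, 5, 8, 3, 6, 4, 7, 11, 18, 9, 1, 12, 13, 16, 14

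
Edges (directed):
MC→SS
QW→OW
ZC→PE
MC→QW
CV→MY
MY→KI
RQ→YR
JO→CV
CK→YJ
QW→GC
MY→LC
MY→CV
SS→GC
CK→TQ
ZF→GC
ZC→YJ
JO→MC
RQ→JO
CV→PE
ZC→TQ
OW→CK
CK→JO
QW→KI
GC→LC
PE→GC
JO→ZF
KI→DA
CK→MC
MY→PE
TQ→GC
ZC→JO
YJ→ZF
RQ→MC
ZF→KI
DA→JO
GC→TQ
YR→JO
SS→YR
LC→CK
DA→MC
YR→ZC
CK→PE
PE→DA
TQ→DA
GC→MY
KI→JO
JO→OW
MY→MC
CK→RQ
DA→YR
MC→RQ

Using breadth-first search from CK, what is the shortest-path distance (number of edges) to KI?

Level 0: CK
Level 1: JO, MC, PE, RQ, TQ, YJ
Level 2: CV, DA, GC, OW, QW, SS, YR, ZF
Level 3: KI, LC, MY, ZC
KI first appears at level 3.

3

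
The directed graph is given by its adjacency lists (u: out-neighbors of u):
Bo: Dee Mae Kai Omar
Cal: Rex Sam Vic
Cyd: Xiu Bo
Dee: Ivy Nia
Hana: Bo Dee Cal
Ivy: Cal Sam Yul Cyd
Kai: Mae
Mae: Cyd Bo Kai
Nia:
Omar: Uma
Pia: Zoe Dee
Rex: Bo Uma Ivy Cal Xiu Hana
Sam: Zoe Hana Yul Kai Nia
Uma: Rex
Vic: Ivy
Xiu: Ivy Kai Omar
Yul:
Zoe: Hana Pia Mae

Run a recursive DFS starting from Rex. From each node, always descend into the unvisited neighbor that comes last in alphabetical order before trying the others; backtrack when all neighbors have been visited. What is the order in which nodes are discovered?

Rex, Xiu, Omar, Uma, Kai, Mae, Cyd, Bo, Dee, Nia, Ivy, Yul, Sam, Zoe, Pia, Hana, Cal, Vic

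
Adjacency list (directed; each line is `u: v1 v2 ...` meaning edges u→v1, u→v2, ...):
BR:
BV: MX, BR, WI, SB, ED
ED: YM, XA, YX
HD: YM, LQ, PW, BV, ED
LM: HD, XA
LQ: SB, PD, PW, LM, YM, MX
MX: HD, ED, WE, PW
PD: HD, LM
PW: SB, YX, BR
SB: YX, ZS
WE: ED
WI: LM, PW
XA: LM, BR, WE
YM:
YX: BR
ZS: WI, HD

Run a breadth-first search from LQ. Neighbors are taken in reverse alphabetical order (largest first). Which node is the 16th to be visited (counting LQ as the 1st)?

BV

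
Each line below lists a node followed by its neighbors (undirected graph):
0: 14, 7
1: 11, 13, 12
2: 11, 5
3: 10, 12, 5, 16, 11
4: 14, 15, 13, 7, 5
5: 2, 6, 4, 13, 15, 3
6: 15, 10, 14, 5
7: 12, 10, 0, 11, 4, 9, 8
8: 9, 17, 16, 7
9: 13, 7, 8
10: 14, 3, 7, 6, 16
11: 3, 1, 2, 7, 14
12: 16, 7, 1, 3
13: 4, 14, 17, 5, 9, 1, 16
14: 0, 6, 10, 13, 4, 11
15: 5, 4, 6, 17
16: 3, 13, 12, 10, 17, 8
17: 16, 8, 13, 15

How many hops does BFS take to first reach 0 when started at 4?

2

Level 0: 4
Level 1: 5, 7, 13, 14, 15
Level 2: 0, 1, 2, 3, 6, 8, 9, 10, 11, 12, 16, 17
0 first appears at level 2.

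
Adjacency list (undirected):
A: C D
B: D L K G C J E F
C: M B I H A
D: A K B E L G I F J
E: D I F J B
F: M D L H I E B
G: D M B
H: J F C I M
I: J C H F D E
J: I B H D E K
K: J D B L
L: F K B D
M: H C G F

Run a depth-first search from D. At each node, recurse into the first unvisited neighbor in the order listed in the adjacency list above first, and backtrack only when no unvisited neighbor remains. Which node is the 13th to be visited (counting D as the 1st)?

E

Visit D
D → A
A → C
C → M
M → H
H → J
J → I
I → F
F → L
L → K
K → B
B → G
B → E

Visit order: D, A, C, M, H, J, I, F, L, K, B, G, E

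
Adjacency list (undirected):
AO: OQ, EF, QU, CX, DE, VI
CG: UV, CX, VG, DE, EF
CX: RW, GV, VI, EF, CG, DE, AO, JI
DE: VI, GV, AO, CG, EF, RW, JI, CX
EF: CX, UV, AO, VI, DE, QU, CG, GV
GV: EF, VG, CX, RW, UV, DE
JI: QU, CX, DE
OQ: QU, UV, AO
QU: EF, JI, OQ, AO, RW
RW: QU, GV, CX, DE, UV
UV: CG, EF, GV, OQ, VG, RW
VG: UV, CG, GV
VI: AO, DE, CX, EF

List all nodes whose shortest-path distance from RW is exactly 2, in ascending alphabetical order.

AO, CG, EF, JI, OQ, VG, VI

Level 0: RW
Level 1: CX, DE, GV, QU, UV
Level 2: AO, CG, EF, JI, OQ, VG, VI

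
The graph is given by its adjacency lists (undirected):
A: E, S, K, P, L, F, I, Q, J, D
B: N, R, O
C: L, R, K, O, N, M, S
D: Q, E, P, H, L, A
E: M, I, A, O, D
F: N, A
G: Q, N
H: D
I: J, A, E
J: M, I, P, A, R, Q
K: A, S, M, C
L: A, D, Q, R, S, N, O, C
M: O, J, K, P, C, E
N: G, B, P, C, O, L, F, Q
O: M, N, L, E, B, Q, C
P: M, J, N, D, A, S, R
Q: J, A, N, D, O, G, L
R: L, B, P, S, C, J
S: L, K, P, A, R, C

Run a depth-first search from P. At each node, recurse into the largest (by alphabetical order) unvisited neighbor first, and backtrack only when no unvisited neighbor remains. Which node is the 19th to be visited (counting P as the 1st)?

B

Visit P
P → S
S → R
R → L
L → Q
Q → O
O → N
N → G
N → F
F → A
A → K
K → M
M → J
J → I
I → E
E → D
D → H
M → C
N → B

Visit order: P, S, R, L, Q, O, N, G, F, A, K, M, J, I, E, D, H, C, B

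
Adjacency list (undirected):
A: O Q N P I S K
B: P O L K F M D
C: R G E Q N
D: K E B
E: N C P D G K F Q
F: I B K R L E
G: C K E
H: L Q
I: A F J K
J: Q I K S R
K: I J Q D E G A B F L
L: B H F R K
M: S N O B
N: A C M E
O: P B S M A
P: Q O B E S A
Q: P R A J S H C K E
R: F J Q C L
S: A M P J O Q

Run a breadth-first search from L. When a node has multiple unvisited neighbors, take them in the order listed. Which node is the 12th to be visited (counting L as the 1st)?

I

Visit L; enqueue B, H, F, R, K → queue [B, H, F, R, K]
Visit B; enqueue P, O, M, D → queue [H, F, R, K, P, O, M, D]
Visit H; enqueue Q → queue [F, R, K, P, O, M, D, Q]
Visit F; enqueue I, E → queue [R, K, P, O, M, D, Q, I, E]
Visit R; enqueue J, C → queue [K, P, O, M, D, Q, I, E, J, C]
Visit K; enqueue G, A → queue [P, O, M, D, Q, I, E, J, C, G, A]
Visit P; enqueue S → queue [O, M, D, Q, I, E, J, C, G, A, S]
Visit O → queue [M, D, Q, I, E, J, C, G, A, S]
Visit M; enqueue N → queue [D, Q, I, E, J, C, G, A, S, N]
Visit D → queue [Q, I, E, J, C, G, A, S, N]
Visit Q → queue [I, E, J, C, G, A, S, N]
Visit I → queue [E, J, C, G, A, S, N]
Visit E → queue [J, C, G, A, S, N]
Visit J → queue [C, G, A, S, N]
Visit C → queue [G, A, S, N]
Visit G → queue [A, S, N]
Visit A → queue [S, N]
Visit S → queue [N]
Visit N → queue []

Visit order: L, B, H, F, R, K, P, O, M, D, Q, I, E, J, C, G, A, S, N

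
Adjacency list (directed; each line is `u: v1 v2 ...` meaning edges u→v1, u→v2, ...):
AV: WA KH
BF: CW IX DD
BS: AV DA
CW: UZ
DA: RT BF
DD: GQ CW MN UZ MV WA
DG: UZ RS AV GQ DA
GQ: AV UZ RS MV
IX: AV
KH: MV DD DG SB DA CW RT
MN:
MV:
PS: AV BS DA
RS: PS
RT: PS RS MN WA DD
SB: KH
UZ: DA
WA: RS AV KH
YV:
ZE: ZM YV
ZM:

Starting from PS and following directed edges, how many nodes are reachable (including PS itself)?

BFS from PS visits: PS, AV, BS, DA, WA, KH, RT, BF, RS, MV, DD, DG, SB, CW, MN, IX, GQ, UZ
Reachable nodes: 18 of 21 total.

18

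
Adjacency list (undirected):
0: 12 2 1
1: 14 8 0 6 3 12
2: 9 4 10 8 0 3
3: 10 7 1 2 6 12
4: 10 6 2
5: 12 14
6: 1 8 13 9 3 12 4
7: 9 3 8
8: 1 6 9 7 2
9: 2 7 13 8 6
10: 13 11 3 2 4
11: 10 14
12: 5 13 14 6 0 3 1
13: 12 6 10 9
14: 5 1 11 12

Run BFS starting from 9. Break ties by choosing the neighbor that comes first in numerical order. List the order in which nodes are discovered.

Visit 9; enqueue 2, 6, 7, 8, 13 → queue [2, 6, 7, 8, 13]
Visit 2; enqueue 0, 3, 4, 10 → queue [6, 7, 8, 13, 0, 3, 4, 10]
Visit 6; enqueue 1, 12 → queue [7, 8, 13, 0, 3, 4, 10, 1, 12]
Visit 7 → queue [8, 13, 0, 3, 4, 10, 1, 12]
Visit 8 → queue [13, 0, 3, 4, 10, 1, 12]
Visit 13 → queue [0, 3, 4, 10, 1, 12]
Visit 0 → queue [3, 4, 10, 1, 12]
Visit 3 → queue [4, 10, 1, 12]
Visit 4 → queue [10, 1, 12]
Visit 10; enqueue 11 → queue [1, 12, 11]
Visit 1; enqueue 14 → queue [12, 11, 14]
Visit 12; enqueue 5 → queue [11, 14, 5]
Visit 11 → queue [14, 5]
Visit 14 → queue [5]
Visit 5 → queue []

9 -> 2 -> 6 -> 7 -> 8 -> 13 -> 0 -> 3 -> 4 -> 10 -> 1 -> 12 -> 11 -> 14 -> 5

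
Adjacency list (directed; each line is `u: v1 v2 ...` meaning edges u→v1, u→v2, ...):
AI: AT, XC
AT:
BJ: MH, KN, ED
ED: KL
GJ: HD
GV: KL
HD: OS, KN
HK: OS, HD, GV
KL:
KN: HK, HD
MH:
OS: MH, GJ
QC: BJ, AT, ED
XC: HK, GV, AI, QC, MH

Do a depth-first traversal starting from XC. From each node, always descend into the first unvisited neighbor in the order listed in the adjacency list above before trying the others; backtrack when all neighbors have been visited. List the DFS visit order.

Visit XC
XC → HK
HK → OS
OS → MH
OS → GJ
GJ → HD
HD → KN
HK → GV
GV → KL
XC → AI
AI → AT
XC → QC
QC → BJ
BJ → ED

XC HK OS MH GJ HD KN GV KL AI AT QC BJ ED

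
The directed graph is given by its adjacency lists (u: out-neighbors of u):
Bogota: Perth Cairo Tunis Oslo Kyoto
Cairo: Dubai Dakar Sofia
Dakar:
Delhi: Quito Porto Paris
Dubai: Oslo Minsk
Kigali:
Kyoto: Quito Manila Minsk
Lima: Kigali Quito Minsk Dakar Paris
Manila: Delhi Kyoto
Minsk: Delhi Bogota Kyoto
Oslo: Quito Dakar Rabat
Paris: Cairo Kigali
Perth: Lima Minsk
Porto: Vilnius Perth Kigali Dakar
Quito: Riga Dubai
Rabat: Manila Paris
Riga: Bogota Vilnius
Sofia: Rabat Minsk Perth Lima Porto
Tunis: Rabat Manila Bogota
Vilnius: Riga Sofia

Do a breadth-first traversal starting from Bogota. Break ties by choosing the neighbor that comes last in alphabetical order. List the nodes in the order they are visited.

Visit Bogota; enqueue Tunis, Perth, Oslo, Kyoto, Cairo → queue [Tunis, Perth, Oslo, Kyoto, Cairo]
Visit Tunis; enqueue Rabat, Manila → queue [Perth, Oslo, Kyoto, Cairo, Rabat, Manila]
Visit Perth; enqueue Minsk, Lima → queue [Oslo, Kyoto, Cairo, Rabat, Manila, Minsk, Lima]
Visit Oslo; enqueue Quito, Dakar → queue [Kyoto, Cairo, Rabat, Manila, Minsk, Lima, Quito, Dakar]
Visit Kyoto → queue [Cairo, Rabat, Manila, Minsk, Lima, Quito, Dakar]
Visit Cairo; enqueue Sofia, Dubai → queue [Rabat, Manila, Minsk, Lima, Quito, Dakar, Sofia, Dubai]
Visit Rabat; enqueue Paris → queue [Manila, Minsk, Lima, Quito, Dakar, Sofia, Dubai, Paris]
Visit Manila; enqueue Delhi → queue [Minsk, Lima, Quito, Dakar, Sofia, Dubai, Paris, Delhi]
Visit Minsk → queue [Lima, Quito, Dakar, Sofia, Dubai, Paris, Delhi]
Visit Lima; enqueue Kigali → queue [Quito, Dakar, Sofia, Dubai, Paris, Delhi, Kigali]
Visit Quito; enqueue Riga → queue [Dakar, Sofia, Dubai, Paris, Delhi, Kigali, Riga]
Visit Dakar → queue [Sofia, Dubai, Paris, Delhi, Kigali, Riga]
Visit Sofia; enqueue Porto → queue [Dubai, Paris, Delhi, Kigali, Riga, Porto]
Visit Dubai → queue [Paris, Delhi, Kigali, Riga, Porto]
Visit Paris → queue [Delhi, Kigali, Riga, Porto]
Visit Delhi → queue [Kigali, Riga, Porto]
Visit Kigali → queue [Riga, Porto]
Visit Riga; enqueue Vilnius → queue [Porto, Vilnius]
Visit Porto → queue [Vilnius]
Visit Vilnius → queue []

Bogota, Tunis, Perth, Oslo, Kyoto, Cairo, Rabat, Manila, Minsk, Lima, Quito, Dakar, Sofia, Dubai, Paris, Delhi, Kigali, Riga, Porto, Vilnius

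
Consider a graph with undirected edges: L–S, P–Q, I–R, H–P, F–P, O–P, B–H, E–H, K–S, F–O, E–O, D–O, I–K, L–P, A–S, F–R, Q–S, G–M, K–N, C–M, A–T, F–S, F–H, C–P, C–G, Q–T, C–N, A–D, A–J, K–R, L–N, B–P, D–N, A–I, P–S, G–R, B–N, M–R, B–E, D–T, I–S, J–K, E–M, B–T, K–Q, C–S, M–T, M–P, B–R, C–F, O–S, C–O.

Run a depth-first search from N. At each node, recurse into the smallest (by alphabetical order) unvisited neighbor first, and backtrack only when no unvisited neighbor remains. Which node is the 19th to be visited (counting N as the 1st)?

R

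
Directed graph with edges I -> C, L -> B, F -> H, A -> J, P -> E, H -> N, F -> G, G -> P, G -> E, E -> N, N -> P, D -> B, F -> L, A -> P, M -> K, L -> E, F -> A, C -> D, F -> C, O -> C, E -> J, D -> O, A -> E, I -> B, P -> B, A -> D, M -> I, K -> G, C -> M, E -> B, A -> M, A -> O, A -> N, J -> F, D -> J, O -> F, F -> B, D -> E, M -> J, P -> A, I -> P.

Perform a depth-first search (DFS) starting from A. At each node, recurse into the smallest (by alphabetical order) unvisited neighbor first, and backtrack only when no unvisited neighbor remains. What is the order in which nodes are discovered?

A D B E J F C M I P K G H N L O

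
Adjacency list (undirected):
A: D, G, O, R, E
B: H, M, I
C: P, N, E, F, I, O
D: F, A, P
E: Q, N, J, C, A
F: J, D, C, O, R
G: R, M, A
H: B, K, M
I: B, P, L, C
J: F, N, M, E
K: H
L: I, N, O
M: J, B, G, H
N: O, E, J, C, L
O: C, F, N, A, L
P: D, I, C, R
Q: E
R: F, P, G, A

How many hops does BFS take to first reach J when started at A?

2

Level 0: A
Level 1: D, E, G, O, R
Level 2: C, F, J, L, M, N, P, Q
Level 3: B, H, I
Level 4: K
J first appears at level 2.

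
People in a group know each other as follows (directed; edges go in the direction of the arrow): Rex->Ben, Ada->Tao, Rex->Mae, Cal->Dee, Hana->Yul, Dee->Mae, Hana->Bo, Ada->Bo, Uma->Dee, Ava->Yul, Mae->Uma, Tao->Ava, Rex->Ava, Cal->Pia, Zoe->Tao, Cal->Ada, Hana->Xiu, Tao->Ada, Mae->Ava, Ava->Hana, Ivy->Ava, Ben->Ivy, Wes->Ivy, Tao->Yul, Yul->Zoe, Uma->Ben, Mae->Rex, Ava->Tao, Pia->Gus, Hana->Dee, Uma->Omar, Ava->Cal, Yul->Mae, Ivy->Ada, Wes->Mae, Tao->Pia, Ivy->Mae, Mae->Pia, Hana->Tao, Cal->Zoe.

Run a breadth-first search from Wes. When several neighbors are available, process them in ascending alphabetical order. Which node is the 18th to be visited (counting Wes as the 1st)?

Zoe

Visit Wes; enqueue Ivy, Mae → queue [Ivy, Mae]
Visit Ivy; enqueue Ada, Ava → queue [Mae, Ada, Ava]
Visit Mae; enqueue Pia, Rex, Uma → queue [Ada, Ava, Pia, Rex, Uma]
Visit Ada; enqueue Bo, Tao → queue [Ava, Pia, Rex, Uma, Bo, Tao]
Visit Ava; enqueue Cal, Hana, Yul → queue [Pia, Rex, Uma, Bo, Tao, Cal, Hana, Yul]
Visit Pia; enqueue Gus → queue [Rex, Uma, Bo, Tao, Cal, Hana, Yul, Gus]
Visit Rex; enqueue Ben → queue [Uma, Bo, Tao, Cal, Hana, Yul, Gus, Ben]
Visit Uma; enqueue Dee, Omar → queue [Bo, Tao, Cal, Hana, Yul, Gus, Ben, Dee, Omar]
Visit Bo → queue [Tao, Cal, Hana, Yul, Gus, Ben, Dee, Omar]
Visit Tao → queue [Cal, Hana, Yul, Gus, Ben, Dee, Omar]
Visit Cal; enqueue Zoe → queue [Hana, Yul, Gus, Ben, Dee, Omar, Zoe]
Visit Hana; enqueue Xiu → queue [Yul, Gus, Ben, Dee, Omar, Zoe, Xiu]
Visit Yul → queue [Gus, Ben, Dee, Omar, Zoe, Xiu]
Visit Gus → queue [Ben, Dee, Omar, Zoe, Xiu]
Visit Ben → queue [Dee, Omar, Zoe, Xiu]
Visit Dee → queue [Omar, Zoe, Xiu]
Visit Omar → queue [Zoe, Xiu]
Visit Zoe → queue [Xiu]
Visit Xiu → queue []

Visit order: Wes, Ivy, Mae, Ada, Ava, Pia, Rex, Uma, Bo, Tao, Cal, Hana, Yul, Gus, Ben, Dee, Omar, Zoe, Xiu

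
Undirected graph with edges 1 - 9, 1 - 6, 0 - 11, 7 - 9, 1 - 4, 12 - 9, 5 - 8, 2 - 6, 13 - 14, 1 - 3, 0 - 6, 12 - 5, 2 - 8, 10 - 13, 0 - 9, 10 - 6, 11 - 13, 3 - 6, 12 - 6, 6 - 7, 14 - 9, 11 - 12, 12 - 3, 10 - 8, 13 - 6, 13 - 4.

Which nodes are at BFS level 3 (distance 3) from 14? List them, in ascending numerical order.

2, 3, 5, 8

Level 0: 14
Level 1: 9, 13
Level 2: 0, 1, 4, 6, 7, 10, 11, 12
Level 3: 2, 3, 5, 8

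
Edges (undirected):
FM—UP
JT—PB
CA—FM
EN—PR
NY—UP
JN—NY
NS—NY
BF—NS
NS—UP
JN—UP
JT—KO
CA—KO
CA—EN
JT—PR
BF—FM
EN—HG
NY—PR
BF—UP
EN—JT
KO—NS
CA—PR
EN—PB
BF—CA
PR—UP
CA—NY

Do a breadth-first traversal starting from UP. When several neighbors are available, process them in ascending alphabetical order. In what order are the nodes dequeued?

Visit UP; enqueue BF, FM, JN, NS, NY, PR → queue [BF, FM, JN, NS, NY, PR]
Visit BF; enqueue CA → queue [FM, JN, NS, NY, PR, CA]
Visit FM → queue [JN, NS, NY, PR, CA]
Visit JN → queue [NS, NY, PR, CA]
Visit NS; enqueue KO → queue [NY, PR, CA, KO]
Visit NY → queue [PR, CA, KO]
Visit PR; enqueue EN, JT → queue [CA, KO, EN, JT]
Visit CA → queue [KO, EN, JT]
Visit KO → queue [EN, JT]
Visit EN; enqueue HG, PB → queue [JT, HG, PB]
Visit JT → queue [HG, PB]
Visit HG → queue [PB]
Visit PB → queue []

UP, BF, FM, JN, NS, NY, PR, CA, KO, EN, JT, HG, PB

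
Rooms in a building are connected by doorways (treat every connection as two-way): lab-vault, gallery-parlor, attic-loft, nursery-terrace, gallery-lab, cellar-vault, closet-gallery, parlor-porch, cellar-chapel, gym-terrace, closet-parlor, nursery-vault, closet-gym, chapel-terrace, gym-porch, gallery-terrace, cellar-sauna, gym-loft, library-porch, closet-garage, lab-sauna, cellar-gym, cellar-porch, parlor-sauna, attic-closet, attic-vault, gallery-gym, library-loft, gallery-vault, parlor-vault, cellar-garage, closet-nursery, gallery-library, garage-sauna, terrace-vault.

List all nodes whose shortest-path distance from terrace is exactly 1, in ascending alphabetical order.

Level 0: terrace
Level 1: chapel, gallery, gym, nursery, vault
Level 2: attic, cellar, closet, lab, library, loft, parlor, porch
Level 3: garage, sauna

chapel, gallery, gym, nursery, vault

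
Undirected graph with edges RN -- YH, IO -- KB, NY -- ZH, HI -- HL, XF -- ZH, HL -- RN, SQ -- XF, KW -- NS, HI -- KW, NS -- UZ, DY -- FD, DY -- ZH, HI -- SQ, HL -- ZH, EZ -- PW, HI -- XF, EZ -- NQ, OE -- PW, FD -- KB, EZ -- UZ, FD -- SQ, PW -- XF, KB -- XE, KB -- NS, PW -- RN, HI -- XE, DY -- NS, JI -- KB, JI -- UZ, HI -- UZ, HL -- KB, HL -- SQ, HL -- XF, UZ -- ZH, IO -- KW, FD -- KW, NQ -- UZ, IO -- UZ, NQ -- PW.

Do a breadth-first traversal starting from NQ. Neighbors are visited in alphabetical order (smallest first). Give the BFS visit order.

NQ → EZ → PW → UZ → OE → RN → XF → HI → IO → JI → NS → ZH → HL → YH → SQ → KW → XE → KB → DY → NY → FD

Visit NQ; enqueue EZ, PW, UZ → queue [EZ, PW, UZ]
Visit EZ → queue [PW, UZ]
Visit PW; enqueue OE, RN, XF → queue [UZ, OE, RN, XF]
Visit UZ; enqueue HI, IO, JI, NS, ZH → queue [OE, RN, XF, HI, IO, JI, NS, ZH]
Visit OE → queue [RN, XF, HI, IO, JI, NS, ZH]
Visit RN; enqueue HL, YH → queue [XF, HI, IO, JI, NS, ZH, HL, YH]
Visit XF; enqueue SQ → queue [HI, IO, JI, NS, ZH, HL, YH, SQ]
Visit HI; enqueue KW, XE → queue [IO, JI, NS, ZH, HL, YH, SQ, KW, XE]
Visit IO; enqueue KB → queue [JI, NS, ZH, HL, YH, SQ, KW, XE, KB]
Visit JI → queue [NS, ZH, HL, YH, SQ, KW, XE, KB]
Visit NS; enqueue DY → queue [ZH, HL, YH, SQ, KW, XE, KB, DY]
Visit ZH; enqueue NY → queue [HL, YH, SQ, KW, XE, KB, DY, NY]
Visit HL → queue [YH, SQ, KW, XE, KB, DY, NY]
Visit YH → queue [SQ, KW, XE, KB, DY, NY]
Visit SQ; enqueue FD → queue [KW, XE, KB, DY, NY, FD]
Visit KW → queue [XE, KB, DY, NY, FD]
Visit XE → queue [KB, DY, NY, FD]
Visit KB → queue [DY, NY, FD]
Visit DY → queue [NY, FD]
Visit NY → queue [FD]
Visit FD → queue []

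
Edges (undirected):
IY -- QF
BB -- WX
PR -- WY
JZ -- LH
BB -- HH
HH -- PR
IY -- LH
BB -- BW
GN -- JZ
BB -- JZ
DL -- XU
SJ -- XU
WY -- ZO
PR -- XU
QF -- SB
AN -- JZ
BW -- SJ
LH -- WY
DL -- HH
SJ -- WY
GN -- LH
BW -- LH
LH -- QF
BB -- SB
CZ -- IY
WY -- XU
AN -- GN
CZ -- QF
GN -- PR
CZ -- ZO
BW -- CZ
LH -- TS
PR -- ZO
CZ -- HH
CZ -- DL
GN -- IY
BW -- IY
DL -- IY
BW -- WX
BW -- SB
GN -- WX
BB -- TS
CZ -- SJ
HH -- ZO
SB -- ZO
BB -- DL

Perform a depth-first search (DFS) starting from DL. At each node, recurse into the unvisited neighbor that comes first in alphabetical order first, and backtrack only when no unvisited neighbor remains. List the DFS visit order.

Visit DL
DL → BB
BB → BW
BW → CZ
CZ → HH
HH → PR
PR → GN
GN → AN
AN → JZ
JZ → LH
LH → IY
IY → QF
QF → SB
SB → ZO
ZO → WY
WY → SJ
SJ → XU
LH → TS
GN → WX

DL → BB → BW → CZ → HH → PR → GN → AN → JZ → LH → IY → QF → SB → ZO → WY → SJ → XU → TS → WX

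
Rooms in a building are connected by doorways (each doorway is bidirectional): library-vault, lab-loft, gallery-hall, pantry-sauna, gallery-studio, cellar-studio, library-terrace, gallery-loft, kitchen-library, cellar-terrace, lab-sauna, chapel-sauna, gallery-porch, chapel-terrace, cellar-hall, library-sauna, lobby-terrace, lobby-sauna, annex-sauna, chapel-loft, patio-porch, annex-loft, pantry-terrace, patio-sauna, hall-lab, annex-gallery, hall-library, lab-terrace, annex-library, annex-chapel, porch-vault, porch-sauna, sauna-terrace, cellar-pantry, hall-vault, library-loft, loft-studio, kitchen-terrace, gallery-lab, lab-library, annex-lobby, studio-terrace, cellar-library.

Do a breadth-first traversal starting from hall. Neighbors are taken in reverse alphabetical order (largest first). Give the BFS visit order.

Visit hall; enqueue vault, library, lab, gallery, cellar → queue [vault, library, lab, gallery, cellar]
Visit vault; enqueue porch → queue [library, lab, gallery, cellar, porch]
Visit library; enqueue terrace, sauna, loft, kitchen, annex → queue [lab, gallery, cellar, porch, terrace, sauna, loft, kitchen, annex]
Visit lab → queue [gallery, cellar, porch, terrace, sauna, loft, kitchen, annex]
Visit gallery; enqueue studio → queue [cellar, porch, terrace, sauna, loft, kitchen, annex, studio]
Visit cellar; enqueue pantry → queue [porch, terrace, sauna, loft, kitchen, annex, studio, pantry]
Visit porch; enqueue patio → queue [terrace, sauna, loft, kitchen, annex, studio, pantry, patio]
Visit terrace; enqueue lobby, chapel → queue [sauna, loft, kitchen, annex, studio, pantry, patio, lobby, chapel]
Visit sauna → queue [loft, kitchen, annex, studio, pantry, patio, lobby, chapel]
Visit loft → queue [kitchen, annex, studio, pantry, patio, lobby, chapel]
Visit kitchen → queue [annex, studio, pantry, patio, lobby, chapel]
Visit annex → queue [studio, pantry, patio, lobby, chapel]
Visit studio → queue [pantry, patio, lobby, chapel]
Visit pantry → queue [patio, lobby, chapel]
Visit patio → queue [lobby, chapel]
Visit lobby → queue [chapel]
Visit chapel → queue []

hall, vault, library, lab, gallery, cellar, porch, terrace, sauna, loft, kitchen, annex, studio, pantry, patio, lobby, chapel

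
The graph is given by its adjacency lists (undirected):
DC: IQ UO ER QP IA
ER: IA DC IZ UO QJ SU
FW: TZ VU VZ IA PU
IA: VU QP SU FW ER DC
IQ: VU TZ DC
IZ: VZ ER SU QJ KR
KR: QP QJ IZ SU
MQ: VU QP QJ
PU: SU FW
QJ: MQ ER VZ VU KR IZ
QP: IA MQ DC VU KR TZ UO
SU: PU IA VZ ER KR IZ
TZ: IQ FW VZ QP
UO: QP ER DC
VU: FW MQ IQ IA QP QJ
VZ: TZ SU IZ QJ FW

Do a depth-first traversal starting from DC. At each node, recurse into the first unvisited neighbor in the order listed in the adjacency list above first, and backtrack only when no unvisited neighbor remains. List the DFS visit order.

Visit DC
DC → IQ
IQ → VU
VU → FW
FW → TZ
TZ → VZ
VZ → SU
SU → PU
SU → IA
IA → QP
QP → MQ
MQ → QJ
QJ → ER
ER → IZ
IZ → KR
ER → UO

DC → IQ → VU → FW → TZ → VZ → SU → PU → IA → QP → MQ → QJ → ER → IZ → KR → UO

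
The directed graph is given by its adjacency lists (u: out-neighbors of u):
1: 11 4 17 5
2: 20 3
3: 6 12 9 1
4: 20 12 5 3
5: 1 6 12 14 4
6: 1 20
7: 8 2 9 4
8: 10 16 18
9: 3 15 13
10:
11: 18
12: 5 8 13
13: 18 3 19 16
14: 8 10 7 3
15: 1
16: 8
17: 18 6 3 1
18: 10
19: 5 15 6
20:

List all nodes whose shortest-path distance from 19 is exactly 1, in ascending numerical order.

5, 6, 15

Level 0: 19
Level 1: 5, 6, 15
Level 2: 1, 4, 12, 14, 20
Level 3: 3, 7, 8, 10, 11, 13, 17
Level 4: 2, 9, 16, 18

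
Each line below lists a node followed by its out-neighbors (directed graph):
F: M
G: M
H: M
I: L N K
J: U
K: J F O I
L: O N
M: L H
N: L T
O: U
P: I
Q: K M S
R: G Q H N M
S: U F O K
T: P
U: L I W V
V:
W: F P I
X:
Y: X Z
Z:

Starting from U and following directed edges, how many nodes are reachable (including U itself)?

14

BFS from U visits: U, L, I, W, V, O, N, K, F, P, T, J, M, H
Reachable nodes: 14 of 21 total.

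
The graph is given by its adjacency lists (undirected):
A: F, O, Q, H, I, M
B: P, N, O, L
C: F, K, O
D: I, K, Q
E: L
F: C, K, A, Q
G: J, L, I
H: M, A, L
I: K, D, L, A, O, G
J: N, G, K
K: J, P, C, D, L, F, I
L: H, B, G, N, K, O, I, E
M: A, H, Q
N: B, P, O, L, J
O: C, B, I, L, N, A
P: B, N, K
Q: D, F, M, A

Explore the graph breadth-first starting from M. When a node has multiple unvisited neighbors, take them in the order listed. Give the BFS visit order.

M → A → H → Q → F → O → I → L → D → C → K → B → N → G → E → J → P

Visit M; enqueue A, H, Q → queue [A, H, Q]
Visit A; enqueue F, O, I → queue [H, Q, F, O, I]
Visit H; enqueue L → queue [Q, F, O, I, L]
Visit Q; enqueue D → queue [F, O, I, L, D]
Visit F; enqueue C, K → queue [O, I, L, D, C, K]
Visit O; enqueue B, N → queue [I, L, D, C, K, B, N]
Visit I; enqueue G → queue [L, D, C, K, B, N, G]
Visit L; enqueue E → queue [D, C, K, B, N, G, E]
Visit D → queue [C, K, B, N, G, E]
Visit C → queue [K, B, N, G, E]
Visit K; enqueue J, P → queue [B, N, G, E, J, P]
Visit B → queue [N, G, E, J, P]
Visit N → queue [G, E, J, P]
Visit G → queue [E, J, P]
Visit E → queue [J, P]
Visit J → queue [P]
Visit P → queue []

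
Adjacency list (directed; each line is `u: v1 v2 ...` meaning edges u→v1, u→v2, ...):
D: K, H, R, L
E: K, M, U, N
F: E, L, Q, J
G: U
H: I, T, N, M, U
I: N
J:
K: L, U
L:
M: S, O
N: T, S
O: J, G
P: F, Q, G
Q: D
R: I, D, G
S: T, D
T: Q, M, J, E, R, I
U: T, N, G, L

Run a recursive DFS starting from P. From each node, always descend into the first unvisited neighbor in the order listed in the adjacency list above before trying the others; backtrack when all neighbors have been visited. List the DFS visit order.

Visit P
P → F
F → E
E → K
K → L
K → U
U → T
T → Q
Q → D
D → H
H → I
I → N
N → S
H → M
M → O
O → J
O → G
D → R

P -> F -> E -> K -> L -> U -> T -> Q -> D -> H -> I -> N -> S -> M -> O -> J -> G -> R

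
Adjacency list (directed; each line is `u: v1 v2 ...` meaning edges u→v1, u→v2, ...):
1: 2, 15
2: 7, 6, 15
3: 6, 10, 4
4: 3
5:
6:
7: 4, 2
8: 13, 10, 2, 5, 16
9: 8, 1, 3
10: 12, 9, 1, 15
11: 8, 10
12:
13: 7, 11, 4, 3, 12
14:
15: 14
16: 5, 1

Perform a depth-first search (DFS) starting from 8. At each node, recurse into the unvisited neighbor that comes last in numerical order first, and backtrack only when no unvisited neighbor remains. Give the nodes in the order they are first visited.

8 16 5 1 15 14 2 7 4 3 10 12 9 6 13 11

Visit 8
8 → 16
16 → 5
16 → 1
1 → 15
15 → 14
1 → 2
2 → 7
7 → 4
4 → 3
3 → 10
10 → 12
10 → 9
3 → 6
8 → 13
13 → 11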